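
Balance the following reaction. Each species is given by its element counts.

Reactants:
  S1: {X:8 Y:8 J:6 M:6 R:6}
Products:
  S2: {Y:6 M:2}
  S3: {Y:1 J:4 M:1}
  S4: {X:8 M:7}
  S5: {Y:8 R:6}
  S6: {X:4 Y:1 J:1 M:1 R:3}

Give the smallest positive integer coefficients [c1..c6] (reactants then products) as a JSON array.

X: 5·8 = 40 | 2·0+6·0+2·8+2·0+6·4 = 40
Y: 5·8 = 40 | 2·6+6·1+2·0+2·8+6·1 = 40
J: 5·6 = 30 | 2·0+6·4+2·0+2·0+6·1 = 30
M: 5·6 = 30 | 2·2+6·1+2·7+2·0+6·1 = 30
R: 5·6 = 30 | 2·0+6·0+2·0+2·6+6·3 = 30
gcd(5,2,6,2,2,6) = 1

Coefficients: [5, 2, 6, 2, 2, 6]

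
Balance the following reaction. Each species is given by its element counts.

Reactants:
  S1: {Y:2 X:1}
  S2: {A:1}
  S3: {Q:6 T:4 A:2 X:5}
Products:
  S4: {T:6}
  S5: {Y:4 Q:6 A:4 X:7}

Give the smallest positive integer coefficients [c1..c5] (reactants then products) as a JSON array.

Y: 6·2+6·0+3·0 = 12 | 2·0+3·4 = 12
Q: 6·0+6·0+3·6 = 18 | 2·0+3·6 = 18
T: 6·0+6·0+3·4 = 12 | 2·6+3·0 = 12
A: 6·0+6·1+3·2 = 12 | 2·0+3·4 = 12
X: 6·1+6·0+3·5 = 21 | 2·0+3·7 = 21
gcd(6,6,3,2,3) = 1

Coefficients: [6, 6, 3, 2, 3]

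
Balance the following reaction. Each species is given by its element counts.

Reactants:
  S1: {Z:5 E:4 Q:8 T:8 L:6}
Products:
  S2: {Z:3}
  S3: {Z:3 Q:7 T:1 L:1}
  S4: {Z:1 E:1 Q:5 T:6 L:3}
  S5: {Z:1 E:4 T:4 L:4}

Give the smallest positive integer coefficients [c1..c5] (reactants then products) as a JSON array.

Z: 6·5 = 30 | 3·3+4·3+4·1+5·1 = 30
E: 6·4 = 24 | 3·0+4·0+4·1+5·4 = 24
Q: 6·8 = 48 | 3·0+4·7+4·5+5·0 = 48
T: 6·8 = 48 | 3·0+4·1+4·6+5·4 = 48
L: 6·6 = 36 | 3·0+4·1+4·3+5·4 = 36
gcd(6,3,4,4,5) = 1

Coefficients: [6, 3, 4, 4, 5]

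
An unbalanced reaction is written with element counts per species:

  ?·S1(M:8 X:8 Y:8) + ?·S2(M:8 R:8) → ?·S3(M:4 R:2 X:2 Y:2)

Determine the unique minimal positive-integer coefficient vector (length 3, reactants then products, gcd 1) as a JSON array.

M: 1·8+1·8 = 16 | 4·4 = 16
R: 1·0+1·8 = 8 | 4·2 = 8
X: 1·8+1·0 = 8 | 4·2 = 8
Y: 1·8+1·0 = 8 | 4·2 = 8
gcd(1,1,4) = 1

Coefficients: [1, 1, 4]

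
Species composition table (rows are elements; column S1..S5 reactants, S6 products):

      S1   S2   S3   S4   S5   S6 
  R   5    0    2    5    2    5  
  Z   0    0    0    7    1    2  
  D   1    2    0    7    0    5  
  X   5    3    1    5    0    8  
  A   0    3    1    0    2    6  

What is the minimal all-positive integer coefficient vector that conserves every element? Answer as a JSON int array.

Coefficients: [1, 6, 4, 1, 1, 4]

R: 1·5+6·0+4·2+1·5+1·2 = 20 | 4·5 = 20
Z: 1·0+6·0+4·0+1·7+1·1 = 8 | 4·2 = 8
D: 1·1+6·2+4·0+1·7+1·0 = 20 | 4·5 = 20
X: 1·5+6·3+4·1+1·5+1·0 = 32 | 4·8 = 32
A: 1·0+6·3+4·1+1·0+1·2 = 24 | 4·6 = 24
gcd(1,6,4,1,1,4) = 1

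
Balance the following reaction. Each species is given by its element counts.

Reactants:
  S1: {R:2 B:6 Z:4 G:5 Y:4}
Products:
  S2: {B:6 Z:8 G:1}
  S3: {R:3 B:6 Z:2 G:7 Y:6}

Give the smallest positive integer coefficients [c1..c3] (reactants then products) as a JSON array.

Coefficients: [3, 1, 2]

R: 3·2 = 6 | 1·0+2·3 = 6
B: 3·6 = 18 | 1·6+2·6 = 18
Z: 3·4 = 12 | 1·8+2·2 = 12
G: 3·5 = 15 | 1·1+2·7 = 15
Y: 3·4 = 12 | 1·0+2·6 = 12
gcd(3,1,2) = 1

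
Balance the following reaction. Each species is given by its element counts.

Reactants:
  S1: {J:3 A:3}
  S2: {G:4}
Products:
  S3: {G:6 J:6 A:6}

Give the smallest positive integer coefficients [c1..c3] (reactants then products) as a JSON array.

G: 4·0+3·4 = 12 | 2·6 = 12
J: 4·3+3·0 = 12 | 2·6 = 12
A: 4·3+3·0 = 12 | 2·6 = 12
gcd(4,3,2) = 1

Coefficients: [4, 3, 2]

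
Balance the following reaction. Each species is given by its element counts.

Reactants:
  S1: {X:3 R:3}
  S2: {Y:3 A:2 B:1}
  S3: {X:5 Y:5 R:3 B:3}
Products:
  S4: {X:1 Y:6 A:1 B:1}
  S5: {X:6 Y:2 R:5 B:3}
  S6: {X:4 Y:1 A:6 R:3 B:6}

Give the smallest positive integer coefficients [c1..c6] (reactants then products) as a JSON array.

Coefficients: [1, 6, 5, 6, 3, 1]

X: 1·3+6·0+5·5 = 28 | 6·1+3·6+1·4 = 28
Y: 1·0+6·3+5·5 = 43 | 6·6+3·2+1·1 = 43
A: 1·0+6·2+5·0 = 12 | 6·1+3·0+1·6 = 12
R: 1·3+6·0+5·3 = 18 | 6·0+3·5+1·3 = 18
B: 1·0+6·1+5·3 = 21 | 6·1+3·3+1·6 = 21
gcd(1,6,5,6,3,1) = 1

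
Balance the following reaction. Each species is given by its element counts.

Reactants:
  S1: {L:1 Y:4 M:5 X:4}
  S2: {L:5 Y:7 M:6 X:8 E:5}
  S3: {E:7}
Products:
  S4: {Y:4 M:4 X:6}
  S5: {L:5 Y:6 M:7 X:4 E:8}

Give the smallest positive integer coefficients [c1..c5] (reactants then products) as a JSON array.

L: 5·1+2·5+2·0 = 15 | 4·0+3·5 = 15
Y: 5·4+2·7+2·0 = 34 | 4·4+3·6 = 34
M: 5·5+2·6+2·0 = 37 | 4·4+3·7 = 37
X: 5·4+2·8+2·0 = 36 | 4·6+3·4 = 36
E: 5·0+2·5+2·7 = 24 | 4·0+3·8 = 24
gcd(5,2,2,4,3) = 1

Coefficients: [5, 2, 2, 4, 3]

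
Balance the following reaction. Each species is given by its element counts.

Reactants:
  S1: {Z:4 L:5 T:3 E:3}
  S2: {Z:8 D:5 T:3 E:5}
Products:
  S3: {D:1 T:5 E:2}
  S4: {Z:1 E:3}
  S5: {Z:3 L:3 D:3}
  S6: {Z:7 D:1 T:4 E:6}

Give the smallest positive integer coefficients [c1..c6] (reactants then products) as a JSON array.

Z: 3·4+4·8 = 44 | 1·0+1·1+5·3+4·7 = 44
L: 3·5+4·0 = 15 | 1·0+1·0+5·3+4·0 = 15
D: 3·0+4·5 = 20 | 1·1+1·0+5·3+4·1 = 20
T: 3·3+4·3 = 21 | 1·5+1·0+5·0+4·4 = 21
E: 3·3+4·5 = 29 | 1·2+1·3+5·0+4·6 = 29
gcd(3,4,1,1,5,4) = 1

Coefficients: [3, 4, 1, 1, 5, 4]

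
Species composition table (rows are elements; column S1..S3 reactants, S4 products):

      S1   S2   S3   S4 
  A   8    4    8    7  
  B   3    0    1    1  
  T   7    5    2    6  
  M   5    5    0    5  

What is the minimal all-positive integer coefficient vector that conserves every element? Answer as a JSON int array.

A: 1·8+3·4+1·8 = 28 | 4·7 = 28
B: 1·3+3·0+1·1 = 4 | 4·1 = 4
T: 1·7+3·5+1·2 = 24 | 4·6 = 24
M: 1·5+3·5+1·0 = 20 | 4·5 = 20
gcd(1,3,1,4) = 1

Coefficients: [1, 3, 1, 4]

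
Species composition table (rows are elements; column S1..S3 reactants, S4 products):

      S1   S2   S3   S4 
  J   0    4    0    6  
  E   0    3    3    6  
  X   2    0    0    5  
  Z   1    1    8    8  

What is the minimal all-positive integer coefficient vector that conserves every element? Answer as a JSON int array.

J: 5·0+3·4+1·0 = 12 | 2·6 = 12
E: 5·0+3·3+1·3 = 12 | 2·6 = 12
X: 5·2+3·0+1·0 = 10 | 2·5 = 10
Z: 5·1+3·1+1·8 = 16 | 2·8 = 16
gcd(5,3,1,2) = 1

Coefficients: [5, 3, 1, 2]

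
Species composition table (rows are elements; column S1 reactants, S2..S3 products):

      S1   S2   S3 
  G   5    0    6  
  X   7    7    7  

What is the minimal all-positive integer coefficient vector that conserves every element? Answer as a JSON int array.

Coefficients: [6, 1, 5]

G: 6·5 = 30 | 1·0+5·6 = 30
X: 6·7 = 42 | 1·7+5·7 = 42
gcd(6,1,5) = 1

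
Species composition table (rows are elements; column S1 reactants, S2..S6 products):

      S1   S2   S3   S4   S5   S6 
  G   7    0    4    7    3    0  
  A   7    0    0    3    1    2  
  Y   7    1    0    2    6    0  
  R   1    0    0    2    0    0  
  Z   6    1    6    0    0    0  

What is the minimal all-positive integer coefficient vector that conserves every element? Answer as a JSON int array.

Coefficients: [2, 6, 1, 1, 1, 5]

G: 2·7 = 14 | 6·0+1·4+1·7+1·3+5·0 = 14
A: 2·7 = 14 | 6·0+1·0+1·3+1·1+5·2 = 14
Y: 2·7 = 14 | 6·1+1·0+1·2+1·6+5·0 = 14
R: 2·1 = 2 | 6·0+1·0+1·2+1·0+5·0 = 2
Z: 2·6 = 12 | 6·1+1·6+1·0+1·0+5·0 = 12
gcd(2,6,1,1,1,5) = 1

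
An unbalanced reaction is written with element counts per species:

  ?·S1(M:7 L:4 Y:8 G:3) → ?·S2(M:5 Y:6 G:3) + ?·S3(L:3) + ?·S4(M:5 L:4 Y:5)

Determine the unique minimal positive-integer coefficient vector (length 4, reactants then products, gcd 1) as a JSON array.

Coefficients: [5, 5, 4, 2]

M: 5·7 = 35 | 5·5+4·0+2·5 = 35
L: 5·4 = 20 | 5·0+4·3+2·4 = 20
Y: 5·8 = 40 | 5·6+4·0+2·5 = 40
G: 5·3 = 15 | 5·3+4·0+2·0 = 15
gcd(5,5,4,2) = 1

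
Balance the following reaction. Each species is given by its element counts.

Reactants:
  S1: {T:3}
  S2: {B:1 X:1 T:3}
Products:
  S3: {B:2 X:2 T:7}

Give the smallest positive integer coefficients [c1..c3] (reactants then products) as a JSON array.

B: 1·0+6·1 = 6 | 3·2 = 6
X: 1·0+6·1 = 6 | 3·2 = 6
T: 1·3+6·3 = 21 | 3·7 = 21
gcd(1,6,3) = 1

Coefficients: [1, 6, 3]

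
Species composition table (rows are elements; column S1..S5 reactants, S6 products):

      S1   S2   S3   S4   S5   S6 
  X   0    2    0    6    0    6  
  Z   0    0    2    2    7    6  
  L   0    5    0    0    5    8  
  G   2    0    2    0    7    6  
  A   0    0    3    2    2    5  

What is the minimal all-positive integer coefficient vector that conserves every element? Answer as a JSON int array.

X: 3·0+6·2+5·0+3·6+2·0 = 30 | 5·6 = 30
Z: 3·0+6·0+5·2+3·2+2·7 = 30 | 5·6 = 30
L: 3·0+6·5+5·0+3·0+2·5 = 40 | 5·8 = 40
G: 3·2+6·0+5·2+3·0+2·7 = 30 | 5·6 = 30
A: 3·0+6·0+5·3+3·2+2·2 = 25 | 5·5 = 25
gcd(3,6,5,3,2,5) = 1

Coefficients: [3, 6, 5, 3, 2, 5]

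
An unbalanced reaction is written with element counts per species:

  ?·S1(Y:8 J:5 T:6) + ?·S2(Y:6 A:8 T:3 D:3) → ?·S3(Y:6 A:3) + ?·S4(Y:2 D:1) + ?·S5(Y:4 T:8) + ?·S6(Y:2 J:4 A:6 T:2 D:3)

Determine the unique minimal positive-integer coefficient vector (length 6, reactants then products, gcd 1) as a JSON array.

Y: 4·8+6·6 = 68 | 6·6+3·2+4·4+5·2 = 68
J: 4·5+6·0 = 20 | 6·0+3·0+4·0+5·4 = 20
A: 4·0+6·8 = 48 | 6·3+3·0+4·0+5·6 = 48
T: 4·6+6·3 = 42 | 6·0+3·0+4·8+5·2 = 42
D: 4·0+6·3 = 18 | 6·0+3·1+4·0+5·3 = 18
gcd(4,6,6,3,4,5) = 1

Coefficients: [4, 6, 6, 3, 4, 5]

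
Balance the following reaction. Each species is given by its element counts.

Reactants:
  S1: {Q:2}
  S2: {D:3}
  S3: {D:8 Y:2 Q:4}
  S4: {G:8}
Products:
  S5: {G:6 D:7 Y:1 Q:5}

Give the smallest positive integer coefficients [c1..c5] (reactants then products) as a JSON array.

G: 6·0+4·0+2·0+3·8 = 24 | 4·6 = 24
D: 6·0+4·3+2·8+3·0 = 28 | 4·7 = 28
Y: 6·0+4·0+2·2+3·0 = 4 | 4·1 = 4
Q: 6·2+4·0+2·4+3·0 = 20 | 4·5 = 20
gcd(6,4,2,3,4) = 1

Coefficients: [6, 4, 2, 3, 4]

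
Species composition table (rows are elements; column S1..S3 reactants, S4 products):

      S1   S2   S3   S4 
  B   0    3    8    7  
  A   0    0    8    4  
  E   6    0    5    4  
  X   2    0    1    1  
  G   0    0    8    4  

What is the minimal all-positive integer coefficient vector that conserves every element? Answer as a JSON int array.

B: 1·0+4·3+2·8 = 28 | 4·7 = 28
A: 1·0+4·0+2·8 = 16 | 4·4 = 16
E: 1·6+4·0+2·5 = 16 | 4·4 = 16
X: 1·2+4·0+2·1 = 4 | 4·1 = 4
G: 1·0+4·0+2·8 = 16 | 4·4 = 16
gcd(1,4,2,4) = 1

Coefficients: [1, 4, 2, 4]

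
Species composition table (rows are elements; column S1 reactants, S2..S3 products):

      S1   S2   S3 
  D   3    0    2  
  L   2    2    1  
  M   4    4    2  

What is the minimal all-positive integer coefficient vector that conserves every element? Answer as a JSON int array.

D: 4·3 = 12 | 1·0+6·2 = 12
L: 4·2 = 8 | 1·2+6·1 = 8
M: 4·4 = 16 | 1·4+6·2 = 16
gcd(4,1,6) = 1

Coefficients: [4, 1, 6]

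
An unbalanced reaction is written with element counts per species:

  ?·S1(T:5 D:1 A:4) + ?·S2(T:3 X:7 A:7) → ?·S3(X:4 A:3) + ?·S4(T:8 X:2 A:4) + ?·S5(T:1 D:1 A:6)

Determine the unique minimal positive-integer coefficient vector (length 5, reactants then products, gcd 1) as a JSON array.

Coefficients: [1, 4, 6, 2, 1]

T: 1·5+4·3 = 17 | 6·0+2·8+1·1 = 17
D: 1·1+4·0 = 1 | 6·0+2·0+1·1 = 1
X: 1·0+4·7 = 28 | 6·4+2·2+1·0 = 28
A: 1·4+4·7 = 32 | 6·3+2·4+1·6 = 32
gcd(1,4,6,2,1) = 1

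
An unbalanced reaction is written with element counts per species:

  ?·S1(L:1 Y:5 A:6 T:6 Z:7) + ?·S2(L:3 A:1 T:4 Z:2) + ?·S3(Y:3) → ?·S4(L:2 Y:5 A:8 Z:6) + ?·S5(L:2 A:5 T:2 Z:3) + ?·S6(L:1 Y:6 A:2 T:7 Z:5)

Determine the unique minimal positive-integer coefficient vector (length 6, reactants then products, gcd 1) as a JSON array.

L: 4·1+2·3+3·0 = 10 | 1·2+2·2+4·1 = 10
Y: 4·5+2·0+3·3 = 29 | 1·5+2·0+4·6 = 29
A: 4·6+2·1+3·0 = 26 | 1·8+2·5+4·2 = 26
T: 4·6+2·4+3·0 = 32 | 1·0+2·2+4·7 = 32
Z: 4·7+2·2+3·0 = 32 | 1·6+2·3+4·5 = 32
gcd(4,2,3,1,2,4) = 1

Coefficients: [4, 2, 3, 1, 2, 4]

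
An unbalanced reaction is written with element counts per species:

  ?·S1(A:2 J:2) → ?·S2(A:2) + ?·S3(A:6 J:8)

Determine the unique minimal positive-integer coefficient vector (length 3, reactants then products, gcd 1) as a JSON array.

Coefficients: [4, 1, 1]

A: 4·2 = 8 | 1·2+1·6 = 8
J: 4·2 = 8 | 1·0+1·8 = 8
gcd(4,1,1) = 1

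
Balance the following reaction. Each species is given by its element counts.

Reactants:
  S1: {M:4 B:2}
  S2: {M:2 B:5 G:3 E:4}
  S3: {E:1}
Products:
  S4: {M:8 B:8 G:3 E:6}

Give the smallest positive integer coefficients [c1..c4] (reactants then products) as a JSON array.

M: 3·4+2·2+4·0 = 16 | 2·8 = 16
B: 3·2+2·5+4·0 = 16 | 2·8 = 16
G: 3·0+2·3+4·0 = 6 | 2·3 = 6
E: 3·0+2·4+4·1 = 12 | 2·6 = 12
gcd(3,2,4,2) = 1

Coefficients: [3, 2, 4, 2]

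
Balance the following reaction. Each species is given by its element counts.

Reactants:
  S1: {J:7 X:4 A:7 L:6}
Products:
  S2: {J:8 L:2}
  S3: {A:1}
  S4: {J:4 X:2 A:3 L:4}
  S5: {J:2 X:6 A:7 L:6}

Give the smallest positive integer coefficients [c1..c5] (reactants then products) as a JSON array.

Coefficients: [2, 1, 4, 1, 1]

J: 2·7 = 14 | 1·8+4·0+1·4+1·2 = 14
X: 2·4 = 8 | 1·0+4·0+1·2+1·6 = 8
A: 2·7 = 14 | 1·0+4·1+1·3+1·7 = 14
L: 2·6 = 12 | 1·2+4·0+1·4+1·6 = 12
gcd(2,1,4,1,1) = 1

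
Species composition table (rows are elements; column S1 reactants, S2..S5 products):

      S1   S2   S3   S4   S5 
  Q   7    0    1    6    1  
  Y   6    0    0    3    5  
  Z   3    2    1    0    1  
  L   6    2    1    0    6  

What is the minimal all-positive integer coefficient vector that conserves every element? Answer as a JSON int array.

Coefficients: [5, 5, 2, 5, 3]

Q: 5·7 = 35 | 5·0+2·1+5·6+3·1 = 35
Y: 5·6 = 30 | 5·0+2·0+5·3+3·5 = 30
Z: 5·3 = 15 | 5·2+2·1+5·0+3·1 = 15
L: 5·6 = 30 | 5·2+2·1+5·0+3·6 = 30
gcd(5,5,2,5,3) = 1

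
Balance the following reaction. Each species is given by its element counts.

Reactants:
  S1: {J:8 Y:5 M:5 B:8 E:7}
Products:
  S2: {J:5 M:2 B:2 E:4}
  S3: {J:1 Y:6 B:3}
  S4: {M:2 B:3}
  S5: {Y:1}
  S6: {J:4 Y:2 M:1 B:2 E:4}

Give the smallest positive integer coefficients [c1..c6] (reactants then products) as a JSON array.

J: 4·8 = 32 | 3·5+1·1+5·0+6·0+4·4 = 32
Y: 4·5 = 20 | 3·0+1·6+5·0+6·1+4·2 = 20
M: 4·5 = 20 | 3·2+1·0+5·2+6·0+4·1 = 20
B: 4·8 = 32 | 3·2+1·3+5·3+6·0+4·2 = 32
E: 4·7 = 28 | 3·4+1·0+5·0+6·0+4·4 = 28
gcd(4,3,1,5,6,4) = 1

Coefficients: [4, 3, 1, 5, 6, 4]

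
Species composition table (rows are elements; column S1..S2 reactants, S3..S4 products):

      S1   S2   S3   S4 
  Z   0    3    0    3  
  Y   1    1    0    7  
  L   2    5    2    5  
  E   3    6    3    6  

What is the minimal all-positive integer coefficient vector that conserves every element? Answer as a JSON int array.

Z: 6·0+1·3 = 3 | 6·0+1·3 = 3
Y: 6·1+1·1 = 7 | 6·0+1·7 = 7
L: 6·2+1·5 = 17 | 6·2+1·5 = 17
E: 6·3+1·6 = 24 | 6·3+1·6 = 24
gcd(6,1,6,1) = 1

Coefficients: [6, 1, 6, 1]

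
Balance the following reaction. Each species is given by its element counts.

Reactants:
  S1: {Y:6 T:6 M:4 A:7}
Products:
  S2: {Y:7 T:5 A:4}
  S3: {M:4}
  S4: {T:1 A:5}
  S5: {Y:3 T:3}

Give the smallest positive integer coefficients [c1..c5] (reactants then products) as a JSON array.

Y: 6·6 = 36 | 3·7+6·0+6·0+5·3 = 36
T: 6·6 = 36 | 3·5+6·0+6·1+5·3 = 36
M: 6·4 = 24 | 3·0+6·4+6·0+5·0 = 24
A: 6·7 = 42 | 3·4+6·0+6·5+5·0 = 42
gcd(6,3,6,6,5) = 1

Coefficients: [6, 3, 6, 6, 5]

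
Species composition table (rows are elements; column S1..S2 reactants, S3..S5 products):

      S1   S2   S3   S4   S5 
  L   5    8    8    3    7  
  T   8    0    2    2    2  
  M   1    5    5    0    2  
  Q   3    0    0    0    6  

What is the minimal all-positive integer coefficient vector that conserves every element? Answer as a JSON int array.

Coefficients: [2, 6, 6, 1, 1]

L: 2·5+6·8 = 58 | 6·8+1·3+1·7 = 58
T: 2·8+6·0 = 16 | 6·2+1·2+1·2 = 16
M: 2·1+6·5 = 32 | 6·5+1·0+1·2 = 32
Q: 2·3+6·0 = 6 | 6·0+1·0+1·6 = 6
gcd(2,6,6,1,1) = 1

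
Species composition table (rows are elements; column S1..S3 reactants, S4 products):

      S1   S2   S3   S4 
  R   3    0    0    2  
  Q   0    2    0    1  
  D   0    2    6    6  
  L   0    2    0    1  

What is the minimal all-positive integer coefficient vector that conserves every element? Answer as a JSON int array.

R: 4·3+3·0+5·0 = 12 | 6·2 = 12
Q: 4·0+3·2+5·0 = 6 | 6·1 = 6
D: 4·0+3·2+5·6 = 36 | 6·6 = 36
L: 4·0+3·2+5·0 = 6 | 6·1 = 6
gcd(4,3,5,6) = 1

Coefficients: [4, 3, 5, 6]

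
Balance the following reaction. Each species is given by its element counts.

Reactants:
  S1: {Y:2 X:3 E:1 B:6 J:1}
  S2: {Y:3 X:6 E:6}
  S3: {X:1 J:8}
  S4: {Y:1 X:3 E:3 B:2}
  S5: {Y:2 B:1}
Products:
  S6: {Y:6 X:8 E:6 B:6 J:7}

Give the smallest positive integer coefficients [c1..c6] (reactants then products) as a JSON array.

Coefficients: [3, 3, 4, 3, 6, 5]

Y: 3·2+3·3+4·0+3·1+6·2 = 30 | 5·6 = 30
X: 3·3+3·6+4·1+3·3+6·0 = 40 | 5·8 = 40
E: 3·1+3·6+4·0+3·3+6·0 = 30 | 5·6 = 30
B: 3·6+3·0+4·0+3·2+6·1 = 30 | 5·6 = 30
J: 3·1+3·0+4·8+3·0+6·0 = 35 | 5·7 = 35
gcd(3,3,4,3,6,5) = 1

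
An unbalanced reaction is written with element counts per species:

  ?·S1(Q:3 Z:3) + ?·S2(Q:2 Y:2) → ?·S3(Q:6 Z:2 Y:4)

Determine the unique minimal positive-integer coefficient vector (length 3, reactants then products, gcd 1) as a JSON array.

Coefficients: [2, 6, 3]

Q: 2·3+6·2 = 18 | 3·6 = 18
Z: 2·3+6·0 = 6 | 3·2 = 6
Y: 2·0+6·2 = 12 | 3·4 = 12
gcd(2,6,3) = 1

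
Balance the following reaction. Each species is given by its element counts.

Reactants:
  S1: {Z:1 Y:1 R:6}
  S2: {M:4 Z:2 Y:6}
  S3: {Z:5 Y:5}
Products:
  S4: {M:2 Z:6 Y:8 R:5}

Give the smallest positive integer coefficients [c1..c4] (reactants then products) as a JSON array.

M: 5·0+3·4+5·0 = 12 | 6·2 = 12
Z: 5·1+3·2+5·5 = 36 | 6·6 = 36
Y: 5·1+3·6+5·5 = 48 | 6·8 = 48
R: 5·6+3·0+5·0 = 30 | 6·5 = 30
gcd(5,3,5,6) = 1

Coefficients: [5, 3, 5, 6]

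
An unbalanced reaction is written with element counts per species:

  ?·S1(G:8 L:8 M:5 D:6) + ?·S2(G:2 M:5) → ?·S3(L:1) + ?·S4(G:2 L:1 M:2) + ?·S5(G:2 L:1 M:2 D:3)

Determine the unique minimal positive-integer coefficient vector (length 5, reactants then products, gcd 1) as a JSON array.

G: 1·8+1·2 = 10 | 3·0+3·2+2·2 = 10
L: 1·8+1·0 = 8 | 3·1+3·1+2·1 = 8
M: 1·5+1·5 = 10 | 3·0+3·2+2·2 = 10
D: 1·6+1·0 = 6 | 3·0+3·0+2·3 = 6
gcd(1,1,3,3,2) = 1

Coefficients: [1, 1, 3, 3, 2]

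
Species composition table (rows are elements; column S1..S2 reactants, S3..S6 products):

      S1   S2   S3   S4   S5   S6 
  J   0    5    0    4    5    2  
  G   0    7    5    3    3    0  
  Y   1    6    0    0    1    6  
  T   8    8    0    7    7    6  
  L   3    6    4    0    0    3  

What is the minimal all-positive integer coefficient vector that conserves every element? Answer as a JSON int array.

Coefficients: [1, 3, 3, 1, 1, 3]

J: 1·0+3·5 = 15 | 3·0+1·4+1·5+3·2 = 15
G: 1·0+3·7 = 21 | 3·5+1·3+1·3+3·0 = 21
Y: 1·1+3·6 = 19 | 3·0+1·0+1·1+3·6 = 19
T: 1·8+3·8 = 32 | 3·0+1·7+1·7+3·6 = 32
L: 1·3+3·6 = 21 | 3·4+1·0+1·0+3·3 = 21
gcd(1,3,3,1,1,3) = 1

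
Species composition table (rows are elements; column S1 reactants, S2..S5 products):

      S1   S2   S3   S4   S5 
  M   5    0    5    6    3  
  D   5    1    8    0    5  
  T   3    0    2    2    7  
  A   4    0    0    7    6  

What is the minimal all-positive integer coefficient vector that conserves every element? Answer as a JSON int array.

Coefficients: [5, 4, 2, 2, 1]

M: 5·5 = 25 | 4·0+2·5+2·6+1·3 = 25
D: 5·5 = 25 | 4·1+2·8+2·0+1·5 = 25
T: 5·3 = 15 | 4·0+2·2+2·2+1·7 = 15
A: 5·4 = 20 | 4·0+2·0+2·7+1·6 = 20
gcd(5,4,2,2,1) = 1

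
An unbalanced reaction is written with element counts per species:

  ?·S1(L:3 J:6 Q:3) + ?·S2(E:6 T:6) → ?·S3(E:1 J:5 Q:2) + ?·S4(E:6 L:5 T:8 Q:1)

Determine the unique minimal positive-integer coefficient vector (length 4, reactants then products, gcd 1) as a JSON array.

Coefficients: [5, 4, 6, 3]

E: 5·0+4·6 = 24 | 6·1+3·6 = 24
L: 5·3+4·0 = 15 | 6·0+3·5 = 15
T: 5·0+4·6 = 24 | 6·0+3·8 = 24
J: 5·6+4·0 = 30 | 6·5+3·0 = 30
Q: 5·3+4·0 = 15 | 6·2+3·1 = 15
gcd(5,4,6,3) = 1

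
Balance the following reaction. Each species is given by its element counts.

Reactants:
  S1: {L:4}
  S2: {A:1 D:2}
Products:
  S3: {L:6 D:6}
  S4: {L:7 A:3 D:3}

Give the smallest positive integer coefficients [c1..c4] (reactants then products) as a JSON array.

Coefficients: [5, 6, 1, 2]

L: 5·4+6·0 = 20 | 1·6+2·7 = 20
A: 5·0+6·1 = 6 | 1·0+2·3 = 6
D: 5·0+6·2 = 12 | 1·6+2·3 = 12
gcd(5,6,1,2) = 1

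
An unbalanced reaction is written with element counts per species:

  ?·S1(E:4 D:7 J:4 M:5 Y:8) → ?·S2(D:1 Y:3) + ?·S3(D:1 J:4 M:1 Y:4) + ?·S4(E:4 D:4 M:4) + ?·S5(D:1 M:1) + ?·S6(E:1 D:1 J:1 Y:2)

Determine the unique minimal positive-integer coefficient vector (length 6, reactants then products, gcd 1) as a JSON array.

E: 4·4 = 16 | 4·0+3·0+3·4+5·0+4·1 = 16
D: 4·7 = 28 | 4·1+3·1+3·4+5·1+4·1 = 28
J: 4·4 = 16 | 4·0+3·4+3·0+5·0+4·1 = 16
M: 4·5 = 20 | 4·0+3·1+3·4+5·1+4·0 = 20
Y: 4·8 = 32 | 4·3+3·4+3·0+5·0+4·2 = 32
gcd(4,4,3,3,5,4) = 1

Coefficients: [4, 4, 3, 3, 5, 4]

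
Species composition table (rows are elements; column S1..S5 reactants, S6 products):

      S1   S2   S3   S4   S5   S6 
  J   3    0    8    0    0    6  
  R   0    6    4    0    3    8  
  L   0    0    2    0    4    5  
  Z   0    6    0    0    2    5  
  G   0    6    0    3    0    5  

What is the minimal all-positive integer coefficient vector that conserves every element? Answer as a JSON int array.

J: 4·3+3·0+3·8+4·0+6·0 = 36 | 6·6 = 36
R: 4·0+3·6+3·4+4·0+6·3 = 48 | 6·8 = 48
L: 4·0+3·0+3·2+4·0+6·4 = 30 | 6·5 = 30
Z: 4·0+3·6+3·0+4·0+6·2 = 30 | 6·5 = 30
G: 4·0+3·6+3·0+4·3+6·0 = 30 | 6·5 = 30
gcd(4,3,3,4,6,6) = 1

Coefficients: [4, 3, 3, 4, 6, 6]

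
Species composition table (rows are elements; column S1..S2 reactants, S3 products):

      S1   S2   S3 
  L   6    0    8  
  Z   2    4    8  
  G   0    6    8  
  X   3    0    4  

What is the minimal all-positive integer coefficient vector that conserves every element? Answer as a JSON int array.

Coefficients: [4, 4, 3]

L: 4·6+4·0 = 24 | 3·8 = 24
Z: 4·2+4·4 = 24 | 3·8 = 24
G: 4·0+4·6 = 24 | 3·8 = 24
X: 4·3+4·0 = 12 | 3·4 = 12
gcd(4,4,3) = 1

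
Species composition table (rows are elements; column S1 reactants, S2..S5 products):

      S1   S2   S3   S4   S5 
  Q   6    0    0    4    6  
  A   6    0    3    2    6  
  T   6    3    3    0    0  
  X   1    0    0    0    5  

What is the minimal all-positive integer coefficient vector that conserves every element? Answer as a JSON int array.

Coefficients: [5, 6, 4, 6, 1]

Q: 5·6 = 30 | 6·0+4·0+6·4+1·6 = 30
A: 5·6 = 30 | 6·0+4·3+6·2+1·6 = 30
T: 5·6 = 30 | 6·3+4·3+6·0+1·0 = 30
X: 5·1 = 5 | 6·0+4·0+6·0+1·5 = 5
gcd(5,6,4,6,1) = 1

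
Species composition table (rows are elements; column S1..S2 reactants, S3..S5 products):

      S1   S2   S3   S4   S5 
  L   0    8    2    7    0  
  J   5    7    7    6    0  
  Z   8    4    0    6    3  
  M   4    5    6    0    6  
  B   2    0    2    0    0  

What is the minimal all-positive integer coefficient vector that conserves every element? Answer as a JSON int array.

L: 3·0+6·8 = 48 | 3·2+6·7+4·0 = 48
J: 3·5+6·7 = 57 | 3·7+6·6+4·0 = 57
Z: 3·8+6·4 = 48 | 3·0+6·6+4·3 = 48
M: 3·4+6·5 = 42 | 3·6+6·0+4·6 = 42
B: 3·2+6·0 = 6 | 3·2+6·0+4·0 = 6
gcd(3,6,3,6,4) = 1

Coefficients: [3, 6, 3, 6, 4]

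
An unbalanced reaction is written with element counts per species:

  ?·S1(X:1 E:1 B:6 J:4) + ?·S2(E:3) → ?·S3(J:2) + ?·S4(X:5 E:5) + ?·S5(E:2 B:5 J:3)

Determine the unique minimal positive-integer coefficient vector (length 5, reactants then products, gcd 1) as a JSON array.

Coefficients: [5, 4, 1, 1, 6]

X: 5·1+4·0 = 5 | 1·0+1·5+6·0 = 5
E: 5·1+4·3 = 17 | 1·0+1·5+6·2 = 17
B: 5·6+4·0 = 30 | 1·0+1·0+6·5 = 30
J: 5·4+4·0 = 20 | 1·2+1·0+6·3 = 20
gcd(5,4,1,1,6) = 1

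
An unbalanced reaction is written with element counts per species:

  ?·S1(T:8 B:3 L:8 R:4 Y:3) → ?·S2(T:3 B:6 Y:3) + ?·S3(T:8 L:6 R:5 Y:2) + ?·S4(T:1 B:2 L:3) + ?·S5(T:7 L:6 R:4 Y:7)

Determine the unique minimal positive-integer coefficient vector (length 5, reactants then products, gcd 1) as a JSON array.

T: 6·8 = 48 | 1·3+4·8+6·1+1·7 = 48
B: 6·3 = 18 | 1·6+4·0+6·2+1·0 = 18
L: 6·8 = 48 | 1·0+4·6+6·3+1·6 = 48
R: 6·4 = 24 | 1·0+4·5+6·0+1·4 = 24
Y: 6·3 = 18 | 1·3+4·2+6·0+1·7 = 18
gcd(6,1,4,6,1) = 1

Coefficients: [6, 1, 4, 6, 1]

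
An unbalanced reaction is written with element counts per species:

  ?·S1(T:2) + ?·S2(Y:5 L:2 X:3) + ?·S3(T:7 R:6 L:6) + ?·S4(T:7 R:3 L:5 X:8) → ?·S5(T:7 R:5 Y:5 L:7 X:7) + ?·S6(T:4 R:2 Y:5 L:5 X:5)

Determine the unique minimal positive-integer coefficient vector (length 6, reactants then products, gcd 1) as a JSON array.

Coefficients: [1, 6, 2, 2, 2, 4]

T: 1·2+6·0+2·7+2·7 = 30 | 2·7+4·4 = 30
R: 1·0+6·0+2·6+2·3 = 18 | 2·5+4·2 = 18
Y: 1·0+6·5+2·0+2·0 = 30 | 2·5+4·5 = 30
L: 1·0+6·2+2·6+2·5 = 34 | 2·7+4·5 = 34
X: 1·0+6·3+2·0+2·8 = 34 | 2·7+4·5 = 34
gcd(1,6,2,2,2,4) = 1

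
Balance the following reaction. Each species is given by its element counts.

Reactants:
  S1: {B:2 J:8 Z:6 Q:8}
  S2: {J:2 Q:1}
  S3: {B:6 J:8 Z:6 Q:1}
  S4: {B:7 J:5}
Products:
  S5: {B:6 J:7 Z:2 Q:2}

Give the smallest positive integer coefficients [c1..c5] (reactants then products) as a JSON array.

B: 1·2+3·0+1·6+4·7 = 36 | 6·6 = 36
J: 1·8+3·2+1·8+4·5 = 42 | 6·7 = 42
Z: 1·6+3·0+1·6+4·0 = 12 | 6·2 = 12
Q: 1·8+3·1+1·1+4·0 = 12 | 6·2 = 12
gcd(1,3,1,4,6) = 1

Coefficients: [1, 3, 1, 4, 6]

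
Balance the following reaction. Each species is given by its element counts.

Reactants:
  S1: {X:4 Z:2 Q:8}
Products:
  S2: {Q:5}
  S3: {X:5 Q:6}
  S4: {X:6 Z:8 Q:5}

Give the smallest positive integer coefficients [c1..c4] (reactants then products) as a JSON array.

Coefficients: [4, 3, 2, 1]

X: 4·4 = 16 | 3·0+2·5+1·6 = 16
Z: 4·2 = 8 | 3·0+2·0+1·8 = 8
Q: 4·8 = 32 | 3·5+2·6+1·5 = 32
gcd(4,3,2,1) = 1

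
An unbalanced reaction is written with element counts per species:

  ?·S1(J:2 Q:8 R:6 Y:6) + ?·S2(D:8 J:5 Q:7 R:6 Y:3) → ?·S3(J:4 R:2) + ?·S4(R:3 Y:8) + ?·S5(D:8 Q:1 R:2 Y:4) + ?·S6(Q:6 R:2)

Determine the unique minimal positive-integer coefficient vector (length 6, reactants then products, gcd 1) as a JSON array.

D: 3·0+2·8 = 16 | 4·0+2·0+2·8+6·0 = 16
J: 3·2+2·5 = 16 | 4·4+2·0+2·0+6·0 = 16
Q: 3·8+2·7 = 38 | 4·0+2·0+2·1+6·6 = 38
R: 3·6+2·6 = 30 | 4·2+2·3+2·2+6·2 = 30
Y: 3·6+2·3 = 24 | 4·0+2·8+2·4+6·0 = 24
gcd(3,2,4,2,2,6) = 1

Coefficients: [3, 2, 4, 2, 2, 6]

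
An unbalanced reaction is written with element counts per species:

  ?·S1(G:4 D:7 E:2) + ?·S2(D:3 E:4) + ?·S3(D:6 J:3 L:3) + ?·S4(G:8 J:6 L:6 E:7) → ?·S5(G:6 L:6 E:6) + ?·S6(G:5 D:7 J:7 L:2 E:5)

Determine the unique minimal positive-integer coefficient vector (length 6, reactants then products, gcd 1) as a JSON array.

Coefficients: [3, 3, 2, 6, 5, 6]

G: 3·4+3·0+2·0+6·8 = 60 | 5·6+6·5 = 60
D: 3·7+3·3+2·6+6·0 = 42 | 5·0+6·7 = 42
J: 3·0+3·0+2·3+6·6 = 42 | 5·0+6·7 = 42
L: 3·0+3·0+2·3+6·6 = 42 | 5·6+6·2 = 42
E: 3·2+3·4+2·0+6·7 = 60 | 5·6+6·5 = 60
gcd(3,3,2,6,5,6) = 1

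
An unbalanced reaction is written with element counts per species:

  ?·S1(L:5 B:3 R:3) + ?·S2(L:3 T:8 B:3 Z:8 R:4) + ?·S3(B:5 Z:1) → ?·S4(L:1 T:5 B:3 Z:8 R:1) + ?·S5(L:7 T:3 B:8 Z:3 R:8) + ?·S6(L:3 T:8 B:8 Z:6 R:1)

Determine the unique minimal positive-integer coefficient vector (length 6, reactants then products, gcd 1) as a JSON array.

L: 3·5+5·3+5·0 = 30 | 3·1+3·7+2·3 = 30
T: 3·0+5·8+5·0 = 40 | 3·5+3·3+2·8 = 40
B: 3·3+5·3+5·5 = 49 | 3·3+3·8+2·8 = 49
Z: 3·0+5·8+5·1 = 45 | 3·8+3·3+2·6 = 45
R: 3·3+5·4+5·0 = 29 | 3·1+3·8+2·1 = 29
gcd(3,5,5,3,3,2) = 1

Coefficients: [3, 5, 5, 3, 3, 2]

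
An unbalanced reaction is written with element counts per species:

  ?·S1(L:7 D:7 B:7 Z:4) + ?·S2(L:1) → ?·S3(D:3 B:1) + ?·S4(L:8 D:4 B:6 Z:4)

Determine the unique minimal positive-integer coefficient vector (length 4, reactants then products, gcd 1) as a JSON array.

L: 1·7+1·1 = 8 | 1·0+1·8 = 8
D: 1·7+1·0 = 7 | 1·3+1·4 = 7
B: 1·7+1·0 = 7 | 1·1+1·6 = 7
Z: 1·4+1·0 = 4 | 1·0+1·4 = 4
gcd(1,1,1,1) = 1

Coefficients: [1, 1, 1, 1]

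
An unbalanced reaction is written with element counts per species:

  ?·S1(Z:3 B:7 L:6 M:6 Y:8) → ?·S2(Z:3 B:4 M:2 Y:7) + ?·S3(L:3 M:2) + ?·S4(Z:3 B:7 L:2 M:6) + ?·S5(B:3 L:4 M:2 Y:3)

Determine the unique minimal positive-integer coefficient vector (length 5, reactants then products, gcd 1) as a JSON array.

Coefficients: [5, 4, 4, 1, 4]

Z: 5·3 = 15 | 4·3+4·0+1·3+4·0 = 15
B: 5·7 = 35 | 4·4+4·0+1·7+4·3 = 35
L: 5·6 = 30 | 4·0+4·3+1·2+4·4 = 30
M: 5·6 = 30 | 4·2+4·2+1·6+4·2 = 30
Y: 5·8 = 40 | 4·7+4·0+1·0+4·3 = 40
gcd(5,4,4,1,4) = 1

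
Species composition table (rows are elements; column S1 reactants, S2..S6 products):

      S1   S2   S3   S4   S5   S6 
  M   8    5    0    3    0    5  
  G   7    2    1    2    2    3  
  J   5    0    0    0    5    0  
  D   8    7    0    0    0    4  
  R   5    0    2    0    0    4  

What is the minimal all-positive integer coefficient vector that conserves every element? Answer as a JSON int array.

Coefficients: [6, 4, 5, 1, 6, 5]

M: 6·8 = 48 | 4·5+5·0+1·3+6·0+5·5 = 48
G: 6·7 = 42 | 4·2+5·1+1·2+6·2+5·3 = 42
J: 6·5 = 30 | 4·0+5·0+1·0+6·5+5·0 = 30
D: 6·8 = 48 | 4·7+5·0+1·0+6·0+5·4 = 48
R: 6·5 = 30 | 4·0+5·2+1·0+6·0+5·4 = 30
gcd(6,4,5,1,6,5) = 1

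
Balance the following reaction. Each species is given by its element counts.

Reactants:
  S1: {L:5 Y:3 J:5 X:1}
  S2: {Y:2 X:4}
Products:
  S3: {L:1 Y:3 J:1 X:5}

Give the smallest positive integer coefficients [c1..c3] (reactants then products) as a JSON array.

Coefficients: [1, 6, 5]

L: 1·5+6·0 = 5 | 5·1 = 5
Y: 1·3+6·2 = 15 | 5·3 = 15
J: 1·5+6·0 = 5 | 5·1 = 5
X: 1·1+6·4 = 25 | 5·5 = 25
gcd(1,6,5) = 1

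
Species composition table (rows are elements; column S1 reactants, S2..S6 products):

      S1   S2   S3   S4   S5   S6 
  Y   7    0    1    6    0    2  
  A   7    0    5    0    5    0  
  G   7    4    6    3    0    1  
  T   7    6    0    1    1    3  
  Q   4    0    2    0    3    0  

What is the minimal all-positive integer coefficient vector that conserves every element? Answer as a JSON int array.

Coefficients: [5, 3, 1, 5, 6, 2]

Y: 5·7 = 35 | 3·0+1·1+5·6+6·0+2·2 = 35
A: 5·7 = 35 | 3·0+1·5+5·0+6·5+2·0 = 35
G: 5·7 = 35 | 3·4+1·6+5·3+6·0+2·1 = 35
T: 5·7 = 35 | 3·6+1·0+5·1+6·1+2·3 = 35
Q: 5·4 = 20 | 3·0+1·2+5·0+6·3+2·0 = 20
gcd(5,3,1,5,6,2) = 1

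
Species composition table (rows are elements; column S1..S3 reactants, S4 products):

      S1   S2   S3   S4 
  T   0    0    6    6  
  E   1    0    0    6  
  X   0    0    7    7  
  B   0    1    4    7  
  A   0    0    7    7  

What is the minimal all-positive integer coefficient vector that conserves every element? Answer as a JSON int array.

Coefficients: [6, 3, 1, 1]

T: 6·0+3·0+1·6 = 6 | 1·6 = 6
E: 6·1+3·0+1·0 = 6 | 1·6 = 6
X: 6·0+3·0+1·7 = 7 | 1·7 = 7
B: 6·0+3·1+1·4 = 7 | 1·7 = 7
A: 6·0+3·0+1·7 = 7 | 1·7 = 7
gcd(6,3,1,1) = 1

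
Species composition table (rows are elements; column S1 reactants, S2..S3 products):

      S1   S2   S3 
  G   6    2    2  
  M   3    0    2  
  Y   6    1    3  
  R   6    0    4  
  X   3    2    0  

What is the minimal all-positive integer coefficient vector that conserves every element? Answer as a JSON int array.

G: 2·6 = 12 | 3·2+3·2 = 12
M: 2·3 = 6 | 3·0+3·2 = 6
Y: 2·6 = 12 | 3·1+3·3 = 12
R: 2·6 = 12 | 3·0+3·4 = 12
X: 2·3 = 6 | 3·2+3·0 = 6
gcd(2,3,3) = 1

Coefficients: [2, 3, 3]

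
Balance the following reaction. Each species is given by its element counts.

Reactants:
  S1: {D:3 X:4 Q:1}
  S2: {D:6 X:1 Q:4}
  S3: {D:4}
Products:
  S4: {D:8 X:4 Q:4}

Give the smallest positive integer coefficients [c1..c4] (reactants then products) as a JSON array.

D: 4·3+4·6+1·4 = 40 | 5·8 = 40
X: 4·4+4·1+1·0 = 20 | 5·4 = 20
Q: 4·1+4·4+1·0 = 20 | 5·4 = 20
gcd(4,4,1,5) = 1

Coefficients: [4, 4, 1, 5]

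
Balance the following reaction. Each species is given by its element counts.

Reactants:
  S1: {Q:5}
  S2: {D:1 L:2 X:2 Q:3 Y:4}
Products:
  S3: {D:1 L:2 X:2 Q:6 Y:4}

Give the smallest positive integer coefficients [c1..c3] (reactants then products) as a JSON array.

D: 3·0+5·1 = 5 | 5·1 = 5
L: 3·0+5·2 = 10 | 5·2 = 10
X: 3·0+5·2 = 10 | 5·2 = 10
Q: 3·5+5·3 = 30 | 5·6 = 30
Y: 3·0+5·4 = 20 | 5·4 = 20
gcd(3,5,5) = 1

Coefficients: [3, 5, 5]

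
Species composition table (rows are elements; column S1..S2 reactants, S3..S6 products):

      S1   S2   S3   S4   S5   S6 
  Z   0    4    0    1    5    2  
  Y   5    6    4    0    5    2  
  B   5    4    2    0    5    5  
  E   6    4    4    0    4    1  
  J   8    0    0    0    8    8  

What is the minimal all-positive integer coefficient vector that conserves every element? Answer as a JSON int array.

Coefficients: [3, 3, 6, 3, 1, 2]

Z: 3·0+3·4 = 12 | 6·0+3·1+1·5+2·2 = 12
Y: 3·5+3·6 = 33 | 6·4+3·0+1·5+2·2 = 33
B: 3·5+3·4 = 27 | 6·2+3·0+1·5+2·5 = 27
E: 3·6+3·4 = 30 | 6·4+3·0+1·4+2·1 = 30
J: 3·8+3·0 = 24 | 6·0+3·0+1·8+2·8 = 24
gcd(3,3,6,3,1,2) = 1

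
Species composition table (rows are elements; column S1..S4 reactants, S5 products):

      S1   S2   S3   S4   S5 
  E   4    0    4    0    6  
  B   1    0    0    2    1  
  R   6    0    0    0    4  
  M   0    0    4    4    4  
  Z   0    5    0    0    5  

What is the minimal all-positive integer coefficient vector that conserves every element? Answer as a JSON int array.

Coefficients: [4, 6, 5, 1, 6]

E: 4·4+6·0+5·4+1·0 = 36 | 6·6 = 36
B: 4·1+6·0+5·0+1·2 = 6 | 6·1 = 6
R: 4·6+6·0+5·0+1·0 = 24 | 6·4 = 24
M: 4·0+6·0+5·4+1·4 = 24 | 6·4 = 24
Z: 4·0+6·5+5·0+1·0 = 30 | 6·5 = 30
gcd(4,6,5,1,6) = 1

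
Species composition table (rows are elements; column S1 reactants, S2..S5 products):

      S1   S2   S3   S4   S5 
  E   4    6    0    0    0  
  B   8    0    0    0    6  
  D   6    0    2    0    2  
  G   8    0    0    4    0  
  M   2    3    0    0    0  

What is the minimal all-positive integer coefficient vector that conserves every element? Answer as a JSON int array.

E: 3·4 = 12 | 2·6+5·0+6·0+4·0 = 12
B: 3·8 = 24 | 2·0+5·0+6·0+4·6 = 24
D: 3·6 = 18 | 2·0+5·2+6·0+4·2 = 18
G: 3·8 = 24 | 2·0+5·0+6·4+4·0 = 24
M: 3·2 = 6 | 2·3+5·0+6·0+4·0 = 6
gcd(3,2,5,6,4) = 1

Coefficients: [3, 2, 5, 6, 4]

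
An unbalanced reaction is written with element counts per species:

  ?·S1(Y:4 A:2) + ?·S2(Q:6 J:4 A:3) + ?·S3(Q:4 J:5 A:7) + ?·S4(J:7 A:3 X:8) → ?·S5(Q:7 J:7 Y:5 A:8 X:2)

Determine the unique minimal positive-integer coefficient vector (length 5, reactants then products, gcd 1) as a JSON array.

Coefficients: [5, 4, 1, 1, 4]

Q: 5·0+4·6+1·4+1·0 = 28 | 4·7 = 28
J: 5·0+4·4+1·5+1·7 = 28 | 4·7 = 28
Y: 5·4+4·0+1·0+1·0 = 20 | 4·5 = 20
A: 5·2+4·3+1·7+1·3 = 32 | 4·8 = 32
X: 5·0+4·0+1·0+1·8 = 8 | 4·2 = 8
gcd(5,4,1,1,4) = 1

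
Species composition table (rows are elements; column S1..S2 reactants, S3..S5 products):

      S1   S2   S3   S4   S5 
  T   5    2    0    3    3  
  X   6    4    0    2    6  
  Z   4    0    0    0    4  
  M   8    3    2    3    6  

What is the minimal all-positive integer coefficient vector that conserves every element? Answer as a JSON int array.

T: 4·5+2·2 = 24 | 1·0+4·3+4·3 = 24
X: 4·6+2·4 = 32 | 1·0+4·2+4·6 = 32
Z: 4·4+2·0 = 16 | 1·0+4·0+4·4 = 16
M: 4·8+2·3 = 38 | 1·2+4·3+4·6 = 38
gcd(4,2,1,4,4) = 1

Coefficients: [4, 2, 1, 4, 4]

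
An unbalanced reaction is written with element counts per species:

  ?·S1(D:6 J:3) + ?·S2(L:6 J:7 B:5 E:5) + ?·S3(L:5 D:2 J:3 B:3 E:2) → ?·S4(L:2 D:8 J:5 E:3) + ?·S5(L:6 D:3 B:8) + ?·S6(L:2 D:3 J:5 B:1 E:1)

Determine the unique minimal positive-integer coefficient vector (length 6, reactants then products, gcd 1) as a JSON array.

L: 4·0+1·6+2·5 = 16 | 2·2+1·6+3·2 = 16
D: 4·6+1·0+2·2 = 28 | 2·8+1·3+3·3 = 28
J: 4·3+1·7+2·3 = 25 | 2·5+1·0+3·5 = 25
B: 4·0+1·5+2·3 = 11 | 2·0+1·8+3·1 = 11
E: 4·0+1·5+2·2 = 9 | 2·3+1·0+3·1 = 9
gcd(4,1,2,2,1,3) = 1

Coefficients: [4, 1, 2, 2, 1, 3]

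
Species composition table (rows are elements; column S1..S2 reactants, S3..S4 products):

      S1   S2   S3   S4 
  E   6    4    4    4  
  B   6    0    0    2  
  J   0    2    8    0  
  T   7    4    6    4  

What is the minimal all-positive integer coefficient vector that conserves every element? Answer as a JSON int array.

E: 2·6+4·4 = 28 | 1·4+6·4 = 28
B: 2·6+4·0 = 12 | 1·0+6·2 = 12
J: 2·0+4·2 = 8 | 1·8+6·0 = 8
T: 2·7+4·4 = 30 | 1·6+6·4 = 30
gcd(2,4,1,6) = 1

Coefficients: [2, 4, 1, 6]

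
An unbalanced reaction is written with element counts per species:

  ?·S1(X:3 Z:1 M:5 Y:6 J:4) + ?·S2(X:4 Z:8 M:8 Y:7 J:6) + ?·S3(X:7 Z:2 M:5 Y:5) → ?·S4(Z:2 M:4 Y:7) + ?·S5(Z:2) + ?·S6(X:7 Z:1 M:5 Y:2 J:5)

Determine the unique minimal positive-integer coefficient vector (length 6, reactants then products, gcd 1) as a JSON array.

X: 2·3+2·4+2·7 = 28 | 4·0+5·0+4·7 = 28
Z: 2·1+2·8+2·2 = 22 | 4·2+5·2+4·1 = 22
M: 2·5+2·8+2·5 = 36 | 4·4+5·0+4·5 = 36
Y: 2·6+2·7+2·5 = 36 | 4·7+5·0+4·2 = 36
J: 2·4+2·6+2·0 = 20 | 4·0+5·0+4·5 = 20
gcd(2,2,2,4,5,4) = 1

Coefficients: [2, 2, 2, 4, 5, 4]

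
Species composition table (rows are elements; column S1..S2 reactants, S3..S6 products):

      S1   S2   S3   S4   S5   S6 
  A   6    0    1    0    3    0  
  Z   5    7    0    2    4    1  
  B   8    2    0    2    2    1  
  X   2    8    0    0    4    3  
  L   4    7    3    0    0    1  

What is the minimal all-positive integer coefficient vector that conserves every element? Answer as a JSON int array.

Coefficients: [1, 1, 3, 3, 1, 2]

A: 1·6+1·0 = 6 | 3·1+3·0+1·3+2·0 = 6
Z: 1·5+1·7 = 12 | 3·0+3·2+1·4+2·1 = 12
B: 1·8+1·2 = 10 | 3·0+3·2+1·2+2·1 = 10
X: 1·2+1·8 = 10 | 3·0+3·0+1·4+2·3 = 10
L: 1·4+1·7 = 11 | 3·3+3·0+1·0+2·1 = 11
gcd(1,1,3,3,1,2) = 1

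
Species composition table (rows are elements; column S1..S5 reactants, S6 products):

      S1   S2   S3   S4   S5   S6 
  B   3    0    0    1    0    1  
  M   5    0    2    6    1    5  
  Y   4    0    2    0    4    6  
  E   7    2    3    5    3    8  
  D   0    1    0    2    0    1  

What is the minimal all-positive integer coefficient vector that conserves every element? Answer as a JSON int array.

B: 1·3+1·0+1·0+2·1+6·0 = 5 | 5·1 = 5
M: 1·5+1·0+1·2+2·6+6·1 = 25 | 5·5 = 25
Y: 1·4+1·0+1·2+2·0+6·4 = 30 | 5·6 = 30
E: 1·7+1·2+1·3+2·5+6·3 = 40 | 5·8 = 40
D: 1·0+1·1+1·0+2·2+6·0 = 5 | 5·1 = 5
gcd(1,1,1,2,6,5) = 1

Coefficients: [1, 1, 1, 2, 6, 5]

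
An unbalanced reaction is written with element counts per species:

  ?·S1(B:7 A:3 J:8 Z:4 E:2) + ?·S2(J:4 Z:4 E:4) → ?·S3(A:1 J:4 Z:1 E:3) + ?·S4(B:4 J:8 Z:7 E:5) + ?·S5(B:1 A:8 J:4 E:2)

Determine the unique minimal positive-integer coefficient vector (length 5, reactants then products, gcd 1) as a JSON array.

B: 3·7+6·0 = 21 | 1·0+5·4+1·1 = 21
A: 3·3+6·0 = 9 | 1·1+5·0+1·8 = 9
J: 3·8+6·4 = 48 | 1·4+5·8+1·4 = 48
Z: 3·4+6·4 = 36 | 1·1+5·7+1·0 = 36
E: 3·2+6·4 = 30 | 1·3+5·5+1·2 = 30
gcd(3,6,1,5,1) = 1

Coefficients: [3, 6, 1, 5, 1]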